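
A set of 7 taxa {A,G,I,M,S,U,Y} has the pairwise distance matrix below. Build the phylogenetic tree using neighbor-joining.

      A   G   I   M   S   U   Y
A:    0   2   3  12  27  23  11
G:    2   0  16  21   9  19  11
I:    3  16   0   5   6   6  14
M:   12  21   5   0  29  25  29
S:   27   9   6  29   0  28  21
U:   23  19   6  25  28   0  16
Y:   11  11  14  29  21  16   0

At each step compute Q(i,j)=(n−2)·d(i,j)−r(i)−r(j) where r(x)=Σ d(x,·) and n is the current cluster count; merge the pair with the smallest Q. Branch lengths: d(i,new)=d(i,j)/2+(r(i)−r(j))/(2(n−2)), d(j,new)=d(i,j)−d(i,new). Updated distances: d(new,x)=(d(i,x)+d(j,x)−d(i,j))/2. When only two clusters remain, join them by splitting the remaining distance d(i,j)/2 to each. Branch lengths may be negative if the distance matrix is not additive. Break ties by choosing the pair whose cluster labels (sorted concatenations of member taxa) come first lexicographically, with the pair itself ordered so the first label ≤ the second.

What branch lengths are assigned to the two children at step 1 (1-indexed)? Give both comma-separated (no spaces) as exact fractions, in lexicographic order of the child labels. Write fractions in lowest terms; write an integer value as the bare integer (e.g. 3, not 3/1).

3/10,87/10

1. join G+S (d=9, Q=-153) ⇒ GS; edges |G|=3/10, |S|=87/10
  updated: d(A,GS)=10, d(GS,I)=13/2, d(GS,M)=41/2, d(GS,U)=19, d(GS,Y)=23/2
2. join U+Y (d=16, Q=-213/2) ⇒ UY; edges |U|=143/16, |Y|=113/16
  updated: d(A,UY)=9, d(GS,UY)=29/4, d(I,UY)=2, d(M,UY)=19
3. join GS+UY (d=29/4, Q=-239/4) ⇒ GSUY; edges |GS|=115/24, |UY|=59/24
  updated: d(A,GSUY)=47/8, d(GSUY,I)=5/8, d(GSUY,M)=129/8
4. join A+GSUY (d=47/8, Q=-127/4) ⇒ AGSUY; edges |A|=5/2, |GSUY|=27/8
  updated: d(AGSUY,I)=-9/8, d(AGSUY,M)=89/8
5. join AGSUY+I (d=-9/8, Q=-15) ⇒ AGISUY; edges |AGSUY|=5/2, |I|=-29/8
  updated: d(AGISUY,M)=69/8
6. join AGISUY+M (d=69/8) ⇒ AGIMSUY; edges |AGISUY|=69/16, |M|=69/16
final tree: (((A:5/2,((G:3/10,S:87/10):115/24,(U:143/16,Y:113/16):59/24):27/8):5/2,I:-29/8):69/16,M:69/16)
total length: 365/8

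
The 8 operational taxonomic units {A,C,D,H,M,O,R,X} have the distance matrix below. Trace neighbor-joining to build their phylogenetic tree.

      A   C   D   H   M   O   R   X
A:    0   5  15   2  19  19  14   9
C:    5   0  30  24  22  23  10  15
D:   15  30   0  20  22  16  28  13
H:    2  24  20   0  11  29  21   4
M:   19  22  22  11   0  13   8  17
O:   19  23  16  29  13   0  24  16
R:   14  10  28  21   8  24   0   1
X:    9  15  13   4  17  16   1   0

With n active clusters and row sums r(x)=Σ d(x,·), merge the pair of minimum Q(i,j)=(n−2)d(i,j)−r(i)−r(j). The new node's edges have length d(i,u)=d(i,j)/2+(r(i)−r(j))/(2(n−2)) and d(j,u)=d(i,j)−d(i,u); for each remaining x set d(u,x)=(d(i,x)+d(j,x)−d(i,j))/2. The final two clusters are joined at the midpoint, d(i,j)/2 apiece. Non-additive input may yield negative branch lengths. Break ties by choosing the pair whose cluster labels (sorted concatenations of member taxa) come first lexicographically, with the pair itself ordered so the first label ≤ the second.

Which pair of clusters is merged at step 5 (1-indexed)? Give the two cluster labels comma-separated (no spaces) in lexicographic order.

AC,H

iteration 1: select D,O (d=16, Q=-188); attach at lengths (25/3, 23/3); label the merged cluster DO
  updated: d(A,DO)=9, d(C,DO)=37/2, d(DO,H)=33/2, d(DO,M)=19/2, d(DO,R)=18, d(DO,X)=13/2
iteration 2: select A,C (d=5, Q=-255/2); attach at lengths (-23/20, 123/20); label the merged cluster AC
  updated: d(AC,DO)=45/4, d(AC,H)=21/2, d(AC,M)=18, d(AC,R)=19/2, d(AC,X)=19/2
iteration 3: select R,X (d=1, Q=-183/2); attach at lengths (47/16, -31/16); label the merged cluster RX
  updated: d(AC,RX)=9, d(DO,RX)=47/4, d(H,RX)=12, d(M,RX)=12
iteration 4: select DO,M (d=19/2, Q=-71); attach at lengths (9/2, 5); label the merged cluster DMO
  updated: d(AC,DMO)=79/8, d(DMO,H)=9, d(DMO,RX)=57/8
iteration 5: select AC,H (d=21/2, Q=-319/8); attach at lengths (151/32, 185/32); label the merged cluster ACH
  updated: d(ACH,DMO)=67/16, d(ACH,RX)=21/4
iteration 6: select ACH,DMO (d=67/16, Q=-265/16); attach at lengths (37/32, 97/32); label the merged cluster ACDHMO
  updated: d(ACDHMO,RX)=131/32
iteration 7: select ACDHMO,RX (d=131/32); attach at lengths (131/64, 131/64); label the merged cluster ACDHMORX
final tree: ((((A:-23/20,C:123/20):151/32,H:185/32):37/32,((D:25/3,O:23/3):9/2,M:5):97/32):131/64,(R:47/16,X:-31/16):131/64)
total length: 1609/32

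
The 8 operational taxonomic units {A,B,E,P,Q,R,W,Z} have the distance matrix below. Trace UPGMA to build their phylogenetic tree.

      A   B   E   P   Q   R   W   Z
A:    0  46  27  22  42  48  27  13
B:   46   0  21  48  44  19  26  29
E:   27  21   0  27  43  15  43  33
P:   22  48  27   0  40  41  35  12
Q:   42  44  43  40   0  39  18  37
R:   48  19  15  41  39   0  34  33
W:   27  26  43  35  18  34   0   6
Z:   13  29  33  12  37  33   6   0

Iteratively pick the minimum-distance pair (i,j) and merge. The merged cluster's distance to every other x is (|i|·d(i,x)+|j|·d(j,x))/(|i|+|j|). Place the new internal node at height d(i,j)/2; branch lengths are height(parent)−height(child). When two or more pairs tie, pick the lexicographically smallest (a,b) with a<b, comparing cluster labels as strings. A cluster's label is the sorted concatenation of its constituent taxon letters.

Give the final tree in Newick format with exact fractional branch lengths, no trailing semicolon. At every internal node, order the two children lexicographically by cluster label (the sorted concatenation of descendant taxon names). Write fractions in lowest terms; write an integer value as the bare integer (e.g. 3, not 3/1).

1. join W+Z (d=6) ⇒ WZ; edges |W|=3, |Z|=3
  updated: d(A,WZ)=20, d(B,WZ)=55/2, d(E,WZ)=38, d(P,WZ)=47/2, d(Q,WZ)=55/2, d(R,WZ)=67/2
2. join E+R (d=15) ⇒ ER; edges |E|=15/2, |R|=15/2
  updated: d(A,ER)=75/2, d(B,ER)=20, d(ER,P)=34, d(ER,Q)=41, d(ER,WZ)=143/4
3. join A+WZ (d=20) ⇒ AWZ; edges |A|=10, |WZ|=7
  updated: d(AWZ,B)=101/3, d(AWZ,ER)=109/3, d(AWZ,P)=23, d(AWZ,Q)=97/3
4. join B+ER (d=20) ⇒ BER; edges |B|=10, |ER|=5/2
  updated: d(AWZ,BER)=319/9, d(BER,P)=116/3, d(BER,Q)=42
5. join AWZ+P (d=23) ⇒ APWZ; edges |AWZ|=3/2, |P|=23/2
  updated: d(APWZ,BER)=145/4, d(APWZ,Q)=137/4
6. join APWZ+Q (d=137/4) ⇒ APQWZ; edges |APWZ|=45/8, |Q|=137/8
  updated: d(APQWZ,BER)=187/5
7. join APQWZ+BER (d=187/5) ⇒ ABEPQRWZ; edges |APQWZ|=63/40, |BER|=87/10
final tree: ((((A:10,(W:3,Z:3):7):3/2,P:23/2):45/8,Q:137/8):63/40,(B:10,(E:15/2,R:15/2):5/2):87/10)
total length: 3861/40

((((A:10,(W:3,Z:3):7):3/2,P:23/2):45/8,Q:137/8):63/40,(B:10,(E:15/2,R:15/2):5/2):87/10)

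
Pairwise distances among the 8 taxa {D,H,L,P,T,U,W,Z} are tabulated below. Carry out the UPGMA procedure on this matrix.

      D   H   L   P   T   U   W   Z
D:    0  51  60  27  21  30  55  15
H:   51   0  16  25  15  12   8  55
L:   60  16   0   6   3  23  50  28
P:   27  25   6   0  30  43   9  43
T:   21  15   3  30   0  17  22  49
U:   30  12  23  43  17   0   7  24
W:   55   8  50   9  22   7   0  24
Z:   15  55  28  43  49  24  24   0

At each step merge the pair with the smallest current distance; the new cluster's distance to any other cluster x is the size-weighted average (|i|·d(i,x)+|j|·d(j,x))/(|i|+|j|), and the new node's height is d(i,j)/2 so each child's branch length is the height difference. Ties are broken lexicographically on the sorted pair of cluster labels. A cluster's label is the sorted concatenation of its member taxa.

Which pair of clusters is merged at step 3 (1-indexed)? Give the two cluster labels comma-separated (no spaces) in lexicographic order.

H,UW

iteration 1: select L,T (d=3); attach at lengths (3/2, 3/2); label the merged cluster LT
  updated: d(D,LT)=81/2, d(H,LT)=31/2, d(LT,P)=18, d(LT,U)=20, d(LT,W)=36, d(LT,Z)=77/2
iteration 2: select U,W (d=7); attach at lengths (7/2, 7/2); label the merged cluster UW
  updated: d(D,UW)=85/2, d(H,UW)=10, d(LT,UW)=28, d(P,UW)=26, d(UW,Z)=24
iteration 3: select H,UW (d=10); attach at lengths (5, 3/2); label the merged cluster HUW
  updated: d(D,HUW)=136/3, d(HUW,LT)=143/6, d(HUW,P)=77/3, d(HUW,Z)=103/3
iteration 4: select D,Z (d=15); attach at lengths (15/2, 15/2); label the merged cluster DZ
  updated: d(DZ,HUW)=239/6, d(DZ,LT)=79/2, d(DZ,P)=35
iteration 5: select LT,P (d=18); attach at lengths (15/2, 9); label the merged cluster LPT
  updated: d(DZ,LPT)=38, d(HUW,LPT)=220/9
iteration 6: select HUW,LPT (d=220/9); attach at lengths (65/9, 29/9); label the merged cluster HLPTUW
  updated: d(DZ,HLPTUW)=467/12
iteration 7: select DZ,HLPTUW (d=467/12); attach at lengths (287/24, 521/72); label the merged cluster DHLPTUWZ
final tree: ((D:15/2,Z:15/2):287/24,((H:5,(U:7/2,W:7/2):3/2):65/9,((L:3/2,T:3/2):15/2,P:9):29/9):521/72)
total length: 2795/36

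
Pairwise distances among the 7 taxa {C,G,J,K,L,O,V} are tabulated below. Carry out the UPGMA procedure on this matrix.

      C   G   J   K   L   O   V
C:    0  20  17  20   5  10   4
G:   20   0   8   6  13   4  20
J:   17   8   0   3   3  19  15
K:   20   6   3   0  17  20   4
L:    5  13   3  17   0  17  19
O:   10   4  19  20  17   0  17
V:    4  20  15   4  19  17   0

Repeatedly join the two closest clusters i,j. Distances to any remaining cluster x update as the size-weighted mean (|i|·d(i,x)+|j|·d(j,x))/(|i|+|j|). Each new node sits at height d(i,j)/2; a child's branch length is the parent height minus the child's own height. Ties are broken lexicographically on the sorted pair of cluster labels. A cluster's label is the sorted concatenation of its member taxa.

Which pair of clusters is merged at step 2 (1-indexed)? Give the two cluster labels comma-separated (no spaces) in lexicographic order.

C,V

step 1: merge (J,K) at d=3; branch lengths J→3/2, K→3/2; new cluster JK
  updated: d(C,JK)=37/2, d(G,JK)=7, d(JK,L)=10, d(JK,O)=39/2, d(JK,V)=19/2
step 2: merge (C,V) at d=4; branch lengths C→2, V→2; new cluster CV
  updated: d(CV,G)=20, d(CV,JK)=14, d(CV,L)=12, d(CV,O)=27/2
step 3: merge (G,O) at d=4; branch lengths G→2, O→2; new cluster GO
  updated: d(CV,GO)=67/4, d(GO,JK)=53/4, d(GO,L)=15
step 4: merge (JK,L) at d=10; branch lengths JK→7/2, L→5; new cluster JKL
  updated: d(CV,JKL)=40/3, d(GO,JKL)=83/6
step 5: merge (CV,JKL) at d=40/3; branch lengths CV→14/3, JKL→5/3; new cluster CJKLV
  updated: d(CJKLV,GO)=15
step 6: merge (CJKLV,GO) at d=15; branch lengths CJKLV→5/6, GO→11/2; new cluster CGJKLOV
final tree: (((C:2,V:2):14/3,((J:3/2,K:3/2):7/2,L:5):5/3):5/6,(G:2,O:2):11/2)
total length: 193/6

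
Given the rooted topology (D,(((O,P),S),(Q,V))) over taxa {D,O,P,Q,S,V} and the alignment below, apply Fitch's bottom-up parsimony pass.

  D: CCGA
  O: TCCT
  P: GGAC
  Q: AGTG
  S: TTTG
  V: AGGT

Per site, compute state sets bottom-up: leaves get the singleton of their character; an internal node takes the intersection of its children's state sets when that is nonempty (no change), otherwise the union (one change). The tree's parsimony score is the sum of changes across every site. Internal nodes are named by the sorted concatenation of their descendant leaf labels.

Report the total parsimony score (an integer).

[col 0] OP: children O:{T}, P:{G} ∪→ {G,T}; cost 1
[col 0] OPS: children OP:{G,T}, S:{T} ∩→ {T}; cost 0
[col 0] QV: children Q:{A}, V:{A} ∩→ {A}; cost 0
[col 0] OPQSV: children OPS:{T}, QV:{A} ∪→ {A,T}; cost 1
[col 0] DOPQSV: children D:{C}, OPQSV:{A,T} ∪→ {A,C,T}; cost 1
[col 1] OP: children O:{C}, P:{G} ∪→ {C,G}; cost 1
[col 1] OPS: children OP:{C,G}, S:{T} ∪→ {C,G,T}; cost 1
[col 1] QV: children Q:{G}, V:{G} ∩→ {G}; cost 0
[col 1] OPQSV: children OPS:{C,G,T}, QV:{G} ∩→ {G}; cost 0
[col 1] DOPQSV: children D:{C}, OPQSV:{G} ∪→ {C,G}; cost 1
[col 2] OP: children O:{C}, P:{A} ∪→ {A,C}; cost 1
[col 2] OPS: children OP:{A,C}, S:{T} ∪→ {A,C,T}; cost 1
[col 2] QV: children Q:{T}, V:{G} ∪→ {G,T}; cost 1
[col 2] OPQSV: children OPS:{A,C,T}, QV:{G,T} ∩→ {T}; cost 0
[col 2] DOPQSV: children D:{G}, OPQSV:{T} ∪→ {G,T}; cost 1
[col 3] OP: children O:{T}, P:{C} ∪→ {C,T}; cost 1
[col 3] OPS: children OP:{C,T}, S:{G} ∪→ {C,G,T}; cost 1
[col 3] QV: children Q:{G}, V:{T} ∪→ {G,T}; cost 1
[col 3] OPQSV: children OPS:{C,G,T}, QV:{G,T} ∩→ {G,T}; cost 0
[col 3] DOPQSV: children D:{A}, OPQSV:{G,T} ∪→ {A,G,T}; cost 1
per-site changes: [3, 3, 4, 4]; total = 14

14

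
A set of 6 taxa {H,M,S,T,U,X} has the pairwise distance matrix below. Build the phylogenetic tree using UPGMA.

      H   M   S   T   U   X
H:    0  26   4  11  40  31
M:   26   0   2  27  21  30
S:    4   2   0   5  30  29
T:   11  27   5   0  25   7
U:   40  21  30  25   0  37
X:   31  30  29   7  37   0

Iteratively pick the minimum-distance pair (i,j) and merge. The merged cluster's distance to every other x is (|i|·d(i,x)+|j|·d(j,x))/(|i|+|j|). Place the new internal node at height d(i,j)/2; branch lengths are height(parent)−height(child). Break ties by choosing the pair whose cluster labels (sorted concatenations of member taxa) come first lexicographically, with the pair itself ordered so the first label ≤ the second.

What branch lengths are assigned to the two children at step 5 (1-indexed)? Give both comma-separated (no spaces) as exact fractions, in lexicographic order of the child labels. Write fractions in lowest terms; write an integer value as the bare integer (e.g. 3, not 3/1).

iteration 1: select M,S (d=2); attach at lengths (1, 1); label the merged cluster MS
  updated: d(H,MS)=15, d(MS,T)=16, d(MS,U)=51/2, d(MS,X)=59/2
iteration 2: select T,X (d=7); attach at lengths (7/2, 7/2); label the merged cluster TX
  updated: d(H,TX)=21, d(MS,TX)=91/4, d(TX,U)=31
iteration 3: select H,MS (d=15); attach at lengths (15/2, 13/2); label the merged cluster HMS
  updated: d(HMS,TX)=133/6, d(HMS,U)=91/3
iteration 4: select HMS,TX (d=133/6); attach at lengths (43/12, 91/12); label the merged cluster HMSTX
  updated: d(HMSTX,U)=153/5
iteration 5: select HMSTX,U (d=153/5); attach at lengths (253/60, 153/10); label the merged cluster HMSTUX
final tree: (((H:15/2,(M:1,S:1):13/2):43/12,(T:7/2,X:7/2):91/12):253/60,U:153/10)
total length: 3221/60

253/60,153/10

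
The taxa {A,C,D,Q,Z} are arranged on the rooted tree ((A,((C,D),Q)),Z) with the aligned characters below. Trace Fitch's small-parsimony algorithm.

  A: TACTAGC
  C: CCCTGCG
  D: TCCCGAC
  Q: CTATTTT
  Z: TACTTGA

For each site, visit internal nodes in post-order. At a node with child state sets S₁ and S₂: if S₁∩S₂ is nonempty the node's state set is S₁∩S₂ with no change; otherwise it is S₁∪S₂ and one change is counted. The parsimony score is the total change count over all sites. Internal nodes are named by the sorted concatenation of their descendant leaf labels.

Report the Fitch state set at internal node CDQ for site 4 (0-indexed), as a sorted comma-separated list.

G,T

[col 0] CD: children C:{C}, D:{T} ∪→ {C,T}; cost 1
[col 0] CDQ: children CD:{C,T}, Q:{C} ∩→ {C}; cost 0
[col 0] ACDQ: children A:{T}, CDQ:{C} ∪→ {C,T}; cost 1
[col 0] ACDQZ: children ACDQ:{C,T}, Z:{T} ∩→ {T}; cost 0
[col 1] CD: children C:{C}, D:{C} ∩→ {C}; cost 0
[col 1] CDQ: children CD:{C}, Q:{T} ∪→ {C,T}; cost 1
[col 1] ACDQ: children A:{A}, CDQ:{C,T} ∪→ {A,C,T}; cost 1
[col 1] ACDQZ: children ACDQ:{A,C,T}, Z:{A} ∩→ {A}; cost 0
[col 2] CD: children C:{C}, D:{C} ∩→ {C}; cost 0
[col 2] CDQ: children CD:{C}, Q:{A} ∪→ {A,C}; cost 1
[col 2] ACDQ: children A:{C}, CDQ:{A,C} ∩→ {C}; cost 0
[col 2] ACDQZ: children ACDQ:{C}, Z:{C} ∩→ {C}; cost 0
[col 3] CD: children C:{T}, D:{C} ∪→ {C,T}; cost 1
[col 3] CDQ: children CD:{C,T}, Q:{T} ∩→ {T}; cost 0
[col 3] ACDQ: children A:{T}, CDQ:{T} ∩→ {T}; cost 0
[col 3] ACDQZ: children ACDQ:{T}, Z:{T} ∩→ {T}; cost 0
[col 4] CD: children C:{G}, D:{G} ∩→ {G}; cost 0
[col 4] CDQ: children CD:{G}, Q:{T} ∪→ {G,T}; cost 1
[col 4] ACDQ: children A:{A}, CDQ:{G,T} ∪→ {A,G,T}; cost 1
[col 4] ACDQZ: children ACDQ:{A,G,T}, Z:{T} ∩→ {T}; cost 0
[col 5] CD: children C:{C}, D:{A} ∪→ {A,C}; cost 1
[col 5] CDQ: children CD:{A,C}, Q:{T} ∪→ {A,C,T}; cost 1
[col 5] ACDQ: children A:{G}, CDQ:{A,C,T} ∪→ {A,C,G,T}; cost 1
[col 5] ACDQZ: children ACDQ:{A,C,G,T}, Z:{G} ∩→ {G}; cost 0
[col 6] CD: children C:{G}, D:{C} ∪→ {C,G}; cost 1
[col 6] CDQ: children CD:{C,G}, Q:{T} ∪→ {C,G,T}; cost 1
[col 6] ACDQ: children A:{C}, CDQ:{C,G,T} ∩→ {C}; cost 0
[col 6] ACDQZ: children ACDQ:{C}, Z:{A} ∪→ {A,C}; cost 1
per-site changes: [2, 2, 1, 1, 2, 3, 3]; total = 14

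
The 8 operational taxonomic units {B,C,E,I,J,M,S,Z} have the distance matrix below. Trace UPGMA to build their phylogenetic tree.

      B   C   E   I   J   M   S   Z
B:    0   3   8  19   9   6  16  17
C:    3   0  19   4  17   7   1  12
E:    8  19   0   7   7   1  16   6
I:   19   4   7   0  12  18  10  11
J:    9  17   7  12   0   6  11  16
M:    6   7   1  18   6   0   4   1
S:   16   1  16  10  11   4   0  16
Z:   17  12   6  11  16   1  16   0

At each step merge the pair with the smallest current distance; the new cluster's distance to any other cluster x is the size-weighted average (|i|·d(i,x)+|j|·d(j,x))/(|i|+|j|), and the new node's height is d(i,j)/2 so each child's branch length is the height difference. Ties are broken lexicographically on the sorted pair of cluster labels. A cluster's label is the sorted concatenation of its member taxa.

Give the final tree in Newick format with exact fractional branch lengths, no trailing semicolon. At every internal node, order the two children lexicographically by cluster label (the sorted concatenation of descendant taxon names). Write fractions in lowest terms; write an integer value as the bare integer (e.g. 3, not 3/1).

step 1: merge (C,S) at d=1; branch lengths C→1/2, S→1/2; new cluster CS
  updated: d(B,CS)=19/2, d(CS,E)=35/2, d(CS,I)=7, d(CS,J)=14, d(CS,M)=11/2, d(CS,Z)=14
step 2: merge (E,M) at d=1; branch lengths E→1/2, M→1/2; new cluster EM
  updated: d(B,EM)=7, d(CS,EM)=23/2, d(EM,I)=25/2, d(EM,J)=13/2, d(EM,Z)=7/2
step 3: merge (EM,Z) at d=7/2; branch lengths EM→5/4, Z→7/4; new cluster EMZ
  updated: d(B,EMZ)=31/3, d(CS,EMZ)=37/3, d(EMZ,I)=12, d(EMZ,J)=29/3
step 4: merge (CS,I) at d=7; branch lengths CS→3, I→7/2; new cluster CIS
  updated: d(B,CIS)=38/3, d(CIS,EMZ)=110/9, d(CIS,J)=40/3
step 5: merge (B,J) at d=9; branch lengths B→9/2, J→9/2; new cluster BJ
  updated: d(BJ,CIS)=13, d(BJ,EMZ)=10
step 6: merge (BJ,EMZ) at d=10; branch lengths BJ→1/2, EMZ→13/4; new cluster BEJMZ
  updated: d(BEJMZ,CIS)=188/15
step 7: merge (BEJMZ,CIS) at d=188/15; branch lengths BEJMZ→19/15, CIS→83/30; new cluster BCEIJMSZ
final tree: (((B:9/2,J:9/2):1/2,((E:1/2,M:1/2):5/4,Z:7/4):13/4):19/15,((C:1/2,S:1/2):3,I:7/2):83/30)
total length: 1697/60

(((B:9/2,J:9/2):1/2,((E:1/2,M:1/2):5/4,Z:7/4):13/4):19/15,((C:1/2,S:1/2):3,I:7/2):83/30)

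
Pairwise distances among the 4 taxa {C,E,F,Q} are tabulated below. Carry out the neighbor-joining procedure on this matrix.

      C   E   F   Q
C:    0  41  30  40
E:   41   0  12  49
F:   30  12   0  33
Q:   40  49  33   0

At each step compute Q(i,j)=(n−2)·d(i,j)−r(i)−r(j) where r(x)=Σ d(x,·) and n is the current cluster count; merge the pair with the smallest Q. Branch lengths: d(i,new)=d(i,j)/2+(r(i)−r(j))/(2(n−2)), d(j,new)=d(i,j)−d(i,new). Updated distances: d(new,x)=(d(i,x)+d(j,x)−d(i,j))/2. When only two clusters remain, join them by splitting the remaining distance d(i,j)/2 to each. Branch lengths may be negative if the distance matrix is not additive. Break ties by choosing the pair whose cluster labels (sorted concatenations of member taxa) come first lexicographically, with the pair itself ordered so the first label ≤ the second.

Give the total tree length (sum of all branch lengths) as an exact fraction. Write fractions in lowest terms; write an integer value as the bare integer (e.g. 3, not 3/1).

1. join C+Q (d=40, Q=-153) ⇒ CQ; edges |C|=69/4, |Q|=91/4
  updated: d(CQ,E)=25, d(CQ,F)=23/2
2. join CQ+E (d=25, Q=-97/2) ⇒ CEQ; edges |CQ|=49/4, |E|=51/4
  updated: d(CEQ,F)=-3/4
3. join CEQ+F (d=-3/4) ⇒ CEFQ; edges |CEQ|=-3/8, |F|=-3/8
final tree: (((C:69/4,Q:91/4):49/4,E:51/4):-3/8,F:-3/8)
total length: 257/4

257/4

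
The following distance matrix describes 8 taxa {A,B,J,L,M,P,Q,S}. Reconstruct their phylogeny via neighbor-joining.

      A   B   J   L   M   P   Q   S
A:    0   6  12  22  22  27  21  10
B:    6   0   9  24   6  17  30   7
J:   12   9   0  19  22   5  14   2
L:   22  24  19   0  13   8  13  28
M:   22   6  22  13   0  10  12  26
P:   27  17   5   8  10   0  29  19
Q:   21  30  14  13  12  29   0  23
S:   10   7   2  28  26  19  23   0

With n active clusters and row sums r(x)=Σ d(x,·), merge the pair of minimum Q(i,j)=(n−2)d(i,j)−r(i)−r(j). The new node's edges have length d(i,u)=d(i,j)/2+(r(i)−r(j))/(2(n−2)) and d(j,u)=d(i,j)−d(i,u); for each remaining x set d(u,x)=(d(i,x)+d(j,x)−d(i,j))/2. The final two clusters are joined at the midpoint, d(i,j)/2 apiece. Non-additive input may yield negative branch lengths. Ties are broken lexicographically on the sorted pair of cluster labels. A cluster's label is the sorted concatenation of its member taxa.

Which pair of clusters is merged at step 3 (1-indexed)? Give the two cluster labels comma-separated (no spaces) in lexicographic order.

iteration 1: select L,P (d=8, Q=-194); attach at lengths (5, 3); label the merged cluster LP
  updated: d(A,LP)=41/2, d(B,LP)=33/2, d(J,LP)=8, d(LP,M)=15/2, d(LP,Q)=17, d(LP,S)=39/2
iteration 2: select M,Q (d=12, Q=-305/2); attach at lengths (77/20, 163/20); label the merged cluster MQ
  updated: d(A,MQ)=31/2, d(B,MQ)=12, d(J,MQ)=12, d(LP,MQ)=25/4, d(MQ,S)=37/2
iteration 3: select LP,MQ (d=25/4, Q=-110); attach at lengths (63/16, 37/16); label the merged cluster LMPQ
  updated: d(A,LMPQ)=119/8, d(B,LMPQ)=89/8, d(J,LMPQ)=55/8, d(LMPQ,S)=127/8
iteration 4: select J,S (d=2, Q=-235/4); attach at lengths (1/6, 11/6); label the merged cluster JS
  updated: d(A,JS)=10, d(B,JS)=7, d(JS,LMPQ)=83/8
iteration 5: select A,B (d=6, Q=-43); attach at lengths (75/16, 21/16); label the merged cluster AB
  updated: d(AB,JS)=11/2, d(AB,LMPQ)=10
iteration 6: select AB,JS (d=11/2, Q=-207/8); attach at lengths (41/16, 47/16); label the merged cluster ABJS
  updated: d(ABJS,LMPQ)=119/16
iteration 7: select ABJS,LMPQ (d=119/16); attach at lengths (119/32, 119/32); label the merged cluster ABJLMPQS
final tree: (((A:75/16,B:21/16):41/16,(J:1/6,S:11/6):47/16):119/32,((L:5,P:3):63/16,(M:77/20,Q:163/20):37/16):119/32)
total length: 755/16

LP,MQ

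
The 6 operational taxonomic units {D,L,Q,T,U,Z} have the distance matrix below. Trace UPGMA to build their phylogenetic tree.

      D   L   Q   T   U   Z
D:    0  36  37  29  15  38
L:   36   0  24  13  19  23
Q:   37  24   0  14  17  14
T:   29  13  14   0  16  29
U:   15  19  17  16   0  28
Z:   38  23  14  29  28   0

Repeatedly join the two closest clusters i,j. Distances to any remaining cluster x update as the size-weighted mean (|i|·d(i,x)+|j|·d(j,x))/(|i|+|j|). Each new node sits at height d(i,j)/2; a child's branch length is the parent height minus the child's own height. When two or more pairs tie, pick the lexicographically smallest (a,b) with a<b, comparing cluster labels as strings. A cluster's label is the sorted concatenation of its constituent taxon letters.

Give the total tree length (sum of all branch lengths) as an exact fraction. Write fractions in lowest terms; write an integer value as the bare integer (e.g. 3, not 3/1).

239/4

1. join L+T (d=13) ⇒ LT; edges |L|=13/2, |T|=13/2
  updated: d(D,LT)=65/2, d(LT,Q)=19, d(LT,U)=35/2, d(LT,Z)=26
2. join Q+Z (d=14) ⇒ QZ; edges |Q|=7, |Z|=7
  updated: d(D,QZ)=75/2, d(LT,QZ)=45/2, d(QZ,U)=45/2
3. join D+U (d=15) ⇒ DU; edges |D|=15/2, |U|=15/2
  updated: d(DU,LT)=25, d(DU,QZ)=30
4. join LT+QZ (d=45/2) ⇒ LQTZ; edges |LT|=19/4, |QZ|=17/4
  updated: d(DU,LQTZ)=55/2
5. join DU+LQTZ (d=55/2) ⇒ DLQTUZ; edges |DU|=25/4, |LQTZ|=5/2
final tree: ((D:15/2,U:15/2):25/4,((L:13/2,T:13/2):19/4,(Q:7,Z:7):17/4):5/2)
total length: 239/4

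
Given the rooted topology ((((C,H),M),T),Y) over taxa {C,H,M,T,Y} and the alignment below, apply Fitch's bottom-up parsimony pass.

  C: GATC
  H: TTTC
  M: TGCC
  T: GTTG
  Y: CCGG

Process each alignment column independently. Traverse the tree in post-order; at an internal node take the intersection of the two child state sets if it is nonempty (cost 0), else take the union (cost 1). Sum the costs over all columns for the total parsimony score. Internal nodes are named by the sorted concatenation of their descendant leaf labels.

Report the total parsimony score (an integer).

CH@0: {G} ∪ {T} = {G,T} (union, +1)
CHM@0: {G,T} ∩ {T} = {T} (intersection, +0)
CHMT@0: {T} ∪ {G} = {G,T} (union, +1)
CHMTY@0: {G,T} ∪ {C} = {C,G,T} (union, +1)
CH@1: {A} ∪ {T} = {A,T} (union, +1)
CHM@1: {A,T} ∪ {G} = {A,G,T} (union, +1)
CHMT@1: {A,G,T} ∩ {T} = {T} (intersection, +0)
CHMTY@1: {T} ∪ {C} = {C,T} (union, +1)
CH@2: {T} ∩ {T} = {T} (intersection, +0)
CHM@2: {T} ∪ {C} = {C,T} (union, +1)
CHMT@2: {C,T} ∩ {T} = {T} (intersection, +0)
CHMTY@2: {T} ∪ {G} = {G,T} (union, +1)
CH@3: {C} ∩ {C} = {C} (intersection, +0)
CHM@3: {C} ∩ {C} = {C} (intersection, +0)
CHMT@3: {C} ∪ {G} = {C,G} (union, +1)
CHMTY@3: {C,G} ∩ {G} = {G} (intersection, +0)
per-site changes: [3, 3, 2, 1]; total = 9

9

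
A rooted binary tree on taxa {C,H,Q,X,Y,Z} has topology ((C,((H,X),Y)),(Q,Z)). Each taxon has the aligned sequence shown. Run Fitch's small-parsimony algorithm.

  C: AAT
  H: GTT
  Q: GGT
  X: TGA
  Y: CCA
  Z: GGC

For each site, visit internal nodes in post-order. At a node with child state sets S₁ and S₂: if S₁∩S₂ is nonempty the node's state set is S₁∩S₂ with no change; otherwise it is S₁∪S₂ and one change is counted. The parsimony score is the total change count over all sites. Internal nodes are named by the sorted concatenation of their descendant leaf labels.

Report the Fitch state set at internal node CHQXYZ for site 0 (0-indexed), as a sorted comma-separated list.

[col 0] HX: children H:{G}, X:{T} ∪→ {G,T}; cost 1
[col 0] HXY: children HX:{G,T}, Y:{C} ∪→ {C,G,T}; cost 1
[col 0] CHXY: children C:{A}, HXY:{C,G,T} ∪→ {A,C,G,T}; cost 1
[col 0] QZ: children Q:{G}, Z:{G} ∩→ {G}; cost 0
[col 0] CHQXYZ: children CHXY:{A,C,G,T}, QZ:{G} ∩→ {G}; cost 0
[col 1] HX: children H:{T}, X:{G} ∪→ {G,T}; cost 1
[col 1] HXY: children HX:{G,T}, Y:{C} ∪→ {C,G,T}; cost 1
[col 1] CHXY: children C:{A}, HXY:{C,G,T} ∪→ {A,C,G,T}; cost 1
[col 1] QZ: children Q:{G}, Z:{G} ∩→ {G}; cost 0
[col 1] CHQXYZ: children CHXY:{A,C,G,T}, QZ:{G} ∩→ {G}; cost 0
[col 2] HX: children H:{T}, X:{A} ∪→ {A,T}; cost 1
[col 2] HXY: children HX:{A,T}, Y:{A} ∩→ {A}; cost 0
[col 2] CHXY: children C:{T}, HXY:{A} ∪→ {A,T}; cost 1
[col 2] QZ: children Q:{T}, Z:{C} ∪→ {C,T}; cost 1
[col 2] CHQXYZ: children CHXY:{A,T}, QZ:{C,T} ∩→ {T}; cost 0
per-site changes: [3, 3, 3]; total = 9

G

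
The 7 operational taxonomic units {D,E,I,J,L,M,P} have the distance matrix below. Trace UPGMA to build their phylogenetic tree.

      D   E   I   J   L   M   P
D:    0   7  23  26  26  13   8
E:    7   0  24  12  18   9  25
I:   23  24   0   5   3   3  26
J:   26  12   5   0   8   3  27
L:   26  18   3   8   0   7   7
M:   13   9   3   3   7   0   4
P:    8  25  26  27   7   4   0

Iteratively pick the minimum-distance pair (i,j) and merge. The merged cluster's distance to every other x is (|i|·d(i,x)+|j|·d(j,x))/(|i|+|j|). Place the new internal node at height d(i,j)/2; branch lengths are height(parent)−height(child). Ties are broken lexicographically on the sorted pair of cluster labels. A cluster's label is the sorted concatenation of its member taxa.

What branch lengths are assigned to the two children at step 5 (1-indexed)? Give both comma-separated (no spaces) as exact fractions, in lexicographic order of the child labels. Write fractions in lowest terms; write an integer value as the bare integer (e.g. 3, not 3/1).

41/8,8

1. join I+L (d=3) ⇒ IL; edges |I|=3/2, |L|=3/2
  updated: d(D,IL)=49/2, d(E,IL)=21, d(IL,J)=13/2, d(IL,M)=5, d(IL,P)=33/2
2. join J+M (d=3) ⇒ JM; edges |J|=3/2, |M|=3/2
  updated: d(D,JM)=39/2, d(E,JM)=21/2, d(IL,JM)=23/4, d(JM,P)=31/2
3. join IL+JM (d=23/4) ⇒ IJLM; edges |IL|=11/8, |JM|=11/8
  updated: d(D,IJLM)=22, d(E,IJLM)=63/4, d(IJLM,P)=16
4. join D+E (d=7) ⇒ DE; edges |D|=7/2, |E|=7/2
  updated: d(DE,IJLM)=151/8, d(DE,P)=33/2
5. join IJLM+P (d=16) ⇒ IJLMP; edges |IJLM|=41/8, |P|=8
  updated: d(DE,IJLMP)=92/5
6. join DE+IJLMP (d=92/5) ⇒ DEIJLMP; edges |DE|=57/10, |IJLMP|=6/5
final tree: ((D:7/2,E:7/2):57/10,(((I:3/2,L:3/2):11/8,(J:3/2,M:3/2):11/8):41/8,P:8):6/5)
total length: 1431/40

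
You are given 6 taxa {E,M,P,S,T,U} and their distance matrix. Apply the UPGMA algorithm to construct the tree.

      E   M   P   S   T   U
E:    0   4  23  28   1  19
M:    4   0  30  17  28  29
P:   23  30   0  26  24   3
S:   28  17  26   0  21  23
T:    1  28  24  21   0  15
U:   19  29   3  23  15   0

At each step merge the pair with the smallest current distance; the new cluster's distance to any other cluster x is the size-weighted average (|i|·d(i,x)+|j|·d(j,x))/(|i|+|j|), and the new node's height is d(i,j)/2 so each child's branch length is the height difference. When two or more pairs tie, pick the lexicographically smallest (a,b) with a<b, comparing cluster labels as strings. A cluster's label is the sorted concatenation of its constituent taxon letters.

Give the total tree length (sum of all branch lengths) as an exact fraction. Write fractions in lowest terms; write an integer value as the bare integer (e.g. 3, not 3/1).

iteration 1: select E,T (d=1); attach at lengths (1/2, 1/2); label the merged cluster ET
  updated: d(ET,M)=16, d(ET,P)=47/2, d(ET,S)=49/2, d(ET,U)=17
iteration 2: select P,U (d=3); attach at lengths (3/2, 3/2); label the merged cluster PU
  updated: d(ET,PU)=81/4, d(M,PU)=59/2, d(PU,S)=49/2
iteration 3: select ET,M (d=16); attach at lengths (15/2, 8); label the merged cluster EMT
  updated: d(EMT,PU)=70/3, d(EMT,S)=22
iteration 4: select EMT,S (d=22); attach at lengths (3, 11); label the merged cluster EMST
  updated: d(EMST,PU)=189/8
iteration 5: select EMST,PU (d=189/8); attach at lengths (13/16, 165/16); label the merged cluster EMPSTU
final tree: ((((E:1/2,T:1/2):15/2,M:8):3,S:11):13/16,(P:3/2,U:3/2):165/16)
total length: 357/8

357/8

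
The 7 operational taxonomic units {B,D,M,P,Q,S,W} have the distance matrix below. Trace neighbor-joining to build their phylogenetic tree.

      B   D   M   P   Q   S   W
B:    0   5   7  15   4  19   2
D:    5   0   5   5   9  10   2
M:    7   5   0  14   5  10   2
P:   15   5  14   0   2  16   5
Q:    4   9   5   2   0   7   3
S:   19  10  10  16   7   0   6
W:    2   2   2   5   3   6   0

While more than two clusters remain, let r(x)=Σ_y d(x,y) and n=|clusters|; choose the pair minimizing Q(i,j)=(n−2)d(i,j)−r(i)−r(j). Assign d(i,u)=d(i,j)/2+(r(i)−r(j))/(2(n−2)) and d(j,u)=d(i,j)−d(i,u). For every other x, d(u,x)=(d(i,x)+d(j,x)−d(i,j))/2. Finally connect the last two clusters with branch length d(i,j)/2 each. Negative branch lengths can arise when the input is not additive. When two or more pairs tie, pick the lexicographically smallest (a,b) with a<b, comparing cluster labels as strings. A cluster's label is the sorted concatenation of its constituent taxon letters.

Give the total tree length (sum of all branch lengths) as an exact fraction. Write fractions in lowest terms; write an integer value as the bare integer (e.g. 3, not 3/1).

1. join P+Q (d=2, Q=-77) ⇒ PQ; edges |P|=37/10, |Q|=-17/10
  updated: d(B,PQ)=17/2, d(D,PQ)=6, d(M,PQ)=17/2, d(PQ,S)=21/2, d(PQ,W)=3
2. join PQ+S (d=21/2, Q=-50) ⇒ PQS; edges |PQ|=23/8, |S|=61/8
  updated: d(B,PQS)=17/2, d(D,PQS)=11/4, d(M,PQS)=4, d(PQS,W)=-3/4
3. join B+D (d=5, Q=-89/4) ⇒ BD; edges |B|=91/24, |D|=29/24
  updated: d(BD,M)=7/2, d(BD,PQS)=25/8, d(BD,W)=-1/2
4. join BD+M (d=7/2, Q=-69/8) ⇒ BDM; edges |BD|=29/32, |M|=83/32
  updated: d(BDM,PQS)=29/16, d(BDM,W)=-1
5. join BDM+PQS (d=29/16, Q=-1/16) ⇒ BDMPQS; edges |BDM|=25/32, |PQS|=33/32
  updated: d(BDMPQS,W)=-57/32
6. join BDMPQS+W (d=-57/32) ⇒ BDMPQSW; edges |BDMPQS|=-57/64, |W|=-57/64
final tree: ((((B:91/24,D:29/24):29/32,M:83/32):25/32,((P:37/10,Q:-17/10):23/8,S:61/8):33/32):-57/64,W:-57/64)
total length: 673/32

673/32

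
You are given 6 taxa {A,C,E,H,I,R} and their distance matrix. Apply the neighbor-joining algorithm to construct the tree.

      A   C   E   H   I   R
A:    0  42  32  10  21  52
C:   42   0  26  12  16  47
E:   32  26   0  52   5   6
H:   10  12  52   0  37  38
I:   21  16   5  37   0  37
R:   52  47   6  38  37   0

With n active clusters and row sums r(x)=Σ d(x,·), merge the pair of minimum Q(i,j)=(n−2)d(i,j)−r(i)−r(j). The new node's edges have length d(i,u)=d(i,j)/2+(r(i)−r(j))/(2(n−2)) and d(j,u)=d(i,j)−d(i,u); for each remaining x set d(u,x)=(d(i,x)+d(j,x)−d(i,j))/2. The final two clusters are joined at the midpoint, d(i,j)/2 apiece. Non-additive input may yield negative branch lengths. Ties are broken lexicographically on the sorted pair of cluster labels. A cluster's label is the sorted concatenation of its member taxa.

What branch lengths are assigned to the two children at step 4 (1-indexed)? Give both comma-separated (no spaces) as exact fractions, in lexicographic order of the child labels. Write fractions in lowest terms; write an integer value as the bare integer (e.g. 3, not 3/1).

step 1: merge (E,R) at d=6, Q=-277; branch lengths E→-35/8, R→83/8; new cluster ER
  updated: d(A,ER)=39, d(C,ER)=67/2, d(ER,H)=42, d(ER,I)=18
step 2: merge (A,H) at d=10, Q=-183; branch lengths A→41/6, H→19/6; new cluster AH
  updated: d(AH,C)=22, d(AH,ER)=71/2, d(AH,I)=24
step 3: merge (AH,C) at d=22, Q=-109; branch lengths AH→27/2, C→17/2; new cluster ACH
  updated: d(ACH,ER)=47/2, d(ACH,I)=9
step 4: merge (ACH,ER) at d=47/2, Q=-101/2; branch lengths ACH→29/4, ER→65/4; new cluster ACEHR
  updated: d(ACEHR,I)=7/4
step 5: merge (ACEHR,I) at d=7/4; branch lengths ACEHR→7/8, I→7/8; new cluster ACEHIR
final tree: ((((A:41/6,H:19/6):27/2,C:17/2):29/4,(E:-35/8,R:83/8):65/4):7/8,I:7/8)
total length: 253/4

29/4,65/4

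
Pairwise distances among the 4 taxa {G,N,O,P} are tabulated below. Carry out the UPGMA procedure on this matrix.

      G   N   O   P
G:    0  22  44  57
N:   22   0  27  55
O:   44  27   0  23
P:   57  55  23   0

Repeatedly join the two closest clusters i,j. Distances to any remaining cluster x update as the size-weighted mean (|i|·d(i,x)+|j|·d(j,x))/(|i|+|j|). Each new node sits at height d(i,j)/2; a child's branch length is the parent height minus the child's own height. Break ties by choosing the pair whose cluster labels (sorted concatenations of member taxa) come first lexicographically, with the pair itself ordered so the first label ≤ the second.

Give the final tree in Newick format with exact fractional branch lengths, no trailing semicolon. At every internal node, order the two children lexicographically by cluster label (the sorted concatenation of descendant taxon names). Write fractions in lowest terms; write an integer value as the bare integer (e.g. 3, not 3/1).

1. join G+N (d=22) ⇒ GN; edges |G|=11, |N|=11
  updated: d(GN,O)=71/2, d(GN,P)=56
2. join O+P (d=23) ⇒ OP; edges |O|=23/2, |P|=23/2
  updated: d(GN,OP)=183/4
3. join GN+OP (d=183/4) ⇒ GNOP; edges |GN|=95/8, |OP|=91/8
final tree: ((G:11,N:11):95/8,(O:23/2,P:23/2):91/8)
total length: 273/4

((G:11,N:11):95/8,(O:23/2,P:23/2):91/8)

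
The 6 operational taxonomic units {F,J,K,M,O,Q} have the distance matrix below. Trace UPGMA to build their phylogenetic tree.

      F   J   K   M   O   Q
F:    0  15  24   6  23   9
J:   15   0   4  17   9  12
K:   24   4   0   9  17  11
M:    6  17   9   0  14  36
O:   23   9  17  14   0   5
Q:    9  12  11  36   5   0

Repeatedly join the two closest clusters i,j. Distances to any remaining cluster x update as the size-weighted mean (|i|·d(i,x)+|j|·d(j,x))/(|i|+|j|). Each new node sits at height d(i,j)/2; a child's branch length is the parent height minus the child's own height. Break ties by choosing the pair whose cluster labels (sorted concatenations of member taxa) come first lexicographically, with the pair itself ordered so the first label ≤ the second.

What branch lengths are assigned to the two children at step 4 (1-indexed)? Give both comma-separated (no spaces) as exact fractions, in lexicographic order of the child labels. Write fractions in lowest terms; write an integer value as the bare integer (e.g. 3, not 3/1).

33/8,29/8

iteration 1: select J,K (d=4); attach at lengths (2, 2); label the merged cluster JK
  updated: d(F,JK)=39/2, d(JK,M)=13, d(JK,O)=13, d(JK,Q)=23/2
iteration 2: select O,Q (d=5); attach at lengths (5/2, 5/2); label the merged cluster OQ
  updated: d(F,OQ)=16, d(JK,OQ)=49/4, d(M,OQ)=25
iteration 3: select F,M (d=6); attach at lengths (3, 3); label the merged cluster FM
  updated: d(FM,JK)=65/4, d(FM,OQ)=41/2
iteration 4: select JK,OQ (d=49/4); attach at lengths (33/8, 29/8); label the merged cluster JKOQ
  updated: d(FM,JKOQ)=147/8
iteration 5: select FM,JKOQ (d=147/8); attach at lengths (99/16, 49/16); label the merged cluster FJKMOQ
final tree: ((F:3,M:3):99/16,((J:2,K:2):33/8,(O:5/2,Q:5/2):29/8):49/16)
total length: 32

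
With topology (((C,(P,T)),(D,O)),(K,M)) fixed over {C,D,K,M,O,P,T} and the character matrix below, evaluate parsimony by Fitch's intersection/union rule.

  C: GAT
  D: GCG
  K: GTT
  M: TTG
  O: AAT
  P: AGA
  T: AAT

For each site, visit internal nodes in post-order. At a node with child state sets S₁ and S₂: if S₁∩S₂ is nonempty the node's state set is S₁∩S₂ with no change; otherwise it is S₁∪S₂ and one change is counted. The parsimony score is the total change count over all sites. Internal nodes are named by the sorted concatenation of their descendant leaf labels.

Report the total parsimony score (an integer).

9

[col 0] PT: children P:{A}, T:{A} ∩→ {A}; cost 0
[col 0] CPT: children C:{G}, PT:{A} ∪→ {A,G}; cost 1
[col 0] DO: children D:{G}, O:{A} ∪→ {A,G}; cost 1
[col 0] CDOPT: children CPT:{A,G}, DO:{A,G} ∩→ {A,G}; cost 0
[col 0] KM: children K:{G}, M:{T} ∪→ {G,T}; cost 1
[col 0] CDKMOPT: children CDOPT:{A,G}, KM:{G,T} ∩→ {G}; cost 0
[col 1] PT: children P:{G}, T:{A} ∪→ {A,G}; cost 1
[col 1] CPT: children C:{A}, PT:{A,G} ∩→ {A}; cost 0
[col 1] DO: children D:{C}, O:{A} ∪→ {A,C}; cost 1
[col 1] CDOPT: children CPT:{A}, DO:{A,C} ∩→ {A}; cost 0
[col 1] KM: children K:{T}, M:{T} ∩→ {T}; cost 0
[col 1] CDKMOPT: children CDOPT:{A}, KM:{T} ∪→ {A,T}; cost 1
[col 2] PT: children P:{A}, T:{T} ∪→ {A,T}; cost 1
[col 2] CPT: children C:{T}, PT:{A,T} ∩→ {T}; cost 0
[col 2] DO: children D:{G}, O:{T} ∪→ {G,T}; cost 1
[col 2] CDOPT: children CPT:{T}, DO:{G,T} ∩→ {T}; cost 0
[col 2] KM: children K:{T}, M:{G} ∪→ {G,T}; cost 1
[col 2] CDKMOPT: children CDOPT:{T}, KM:{G,T} ∩→ {T}; cost 0
per-site changes: [3, 3, 3]; total = 9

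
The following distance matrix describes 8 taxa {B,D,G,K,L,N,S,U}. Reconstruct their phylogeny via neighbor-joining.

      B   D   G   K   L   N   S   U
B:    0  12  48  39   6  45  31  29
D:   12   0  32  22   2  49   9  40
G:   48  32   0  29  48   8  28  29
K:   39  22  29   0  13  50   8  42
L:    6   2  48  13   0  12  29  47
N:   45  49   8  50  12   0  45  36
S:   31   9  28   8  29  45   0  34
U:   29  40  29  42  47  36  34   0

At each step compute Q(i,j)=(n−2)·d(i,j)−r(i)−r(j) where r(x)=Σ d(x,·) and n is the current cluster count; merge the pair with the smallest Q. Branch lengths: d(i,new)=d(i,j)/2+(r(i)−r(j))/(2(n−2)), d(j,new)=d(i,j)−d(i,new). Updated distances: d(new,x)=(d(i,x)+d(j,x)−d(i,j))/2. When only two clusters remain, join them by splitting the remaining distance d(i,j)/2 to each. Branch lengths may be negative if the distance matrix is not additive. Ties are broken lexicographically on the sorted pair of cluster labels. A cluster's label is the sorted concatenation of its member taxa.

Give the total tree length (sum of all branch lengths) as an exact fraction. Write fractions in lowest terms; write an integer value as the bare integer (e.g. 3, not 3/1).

2567/32

1. join G+N (d=8, Q=-419) ⇒ GN; edges |G|=25/12, |N|=71/12
  updated: d(B,GN)=85/2, d(D,GN)=73/2, d(GN,K)=71/2, d(GN,L)=26, d(GN,S)=65/2, d(GN,U)=57/2
2. join GN+U (d=57/2, Q=-559/2) ⇒ GNU; edges |GN|=247/20, |U|=323/20
  updated: d(B,GNU)=43/2, d(D,GNU)=24, d(GNU,K)=49/2, d(GNU,L)=89/4, d(GNU,S)=19
3. join K+S (d=8, Q=-341/2) ⇒ KS; edges |K|=85/16, |S|=43/16
  updated: d(B,KS)=31, d(D,KS)=23/2, d(GNU,KS)=71/4, d(KS,L)=17
4. join GNU+KS (d=71/4, Q=-219/2) ⇒ GKNSU; edges |GNU|=41/4, |KS|=15/2
  updated: d(B,GKNSU)=139/8, d(D,GKNSU)=71/8, d(GKNSU,L)=43/4
5. join B+L (d=6, Q=-337/8) ⇒ BL; edges |B|=229/32, |L|=-37/32
  updated: d(BL,D)=4, d(BL,GKNSU)=177/16
6. join BL+D (d=4, Q=-383/16) ⇒ BDL; edges |BL|=99/32, |D|=29/32
  updated: d(BDL,GKNSU)=255/32
7. join BDL+GKNSU (d=255/32) ⇒ BDGKLNSU; edges |BDL|=255/64, |GKNSU|=255/64
final tree: (((B:229/32,L:-37/32):99/32,D:29/32):255/64,(((G:25/12,N:71/12):247/20,U:323/20):41/4,(K:85/16,S:43/16):15/2):255/64)
total length: 2567/32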